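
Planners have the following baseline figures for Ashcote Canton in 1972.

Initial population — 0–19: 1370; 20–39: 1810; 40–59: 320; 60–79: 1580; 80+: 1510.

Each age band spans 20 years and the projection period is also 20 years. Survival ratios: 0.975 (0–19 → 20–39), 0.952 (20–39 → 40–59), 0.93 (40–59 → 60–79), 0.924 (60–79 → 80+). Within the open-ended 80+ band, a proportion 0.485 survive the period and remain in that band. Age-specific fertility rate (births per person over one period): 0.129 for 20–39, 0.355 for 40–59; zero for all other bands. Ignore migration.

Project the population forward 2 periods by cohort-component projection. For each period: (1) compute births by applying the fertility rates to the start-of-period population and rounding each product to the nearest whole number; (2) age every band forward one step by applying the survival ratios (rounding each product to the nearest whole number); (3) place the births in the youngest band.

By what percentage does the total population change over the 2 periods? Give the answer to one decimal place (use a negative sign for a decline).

Period 1.
Births: 1810 × 0.129 = 233  |  320 × 0.355 = 114 ⇒ total 347
20–39: 1370 × 0.975 = 1336
40–59: 1810 × 0.952 = 1723
60–79: 320 × 0.93 = 298
80+: 1580 × 0.924 + 1510 × 0.485 = 1460 + 732 = 2192
→ [347, 1336, 1723, 298, 2192]
Period 2.
Births: 1336 × 0.129 = 172  |  1723 × 0.355 = 612 ⇒ total 784
20–39: 347 × 0.975 = 338
40–59: 1336 × 0.952 = 1272
60–79: 1723 × 0.93 = 1602
80+: 298 × 0.924 + 2192 × 0.485 = 275 + 1063 = 1338
→ [784, 338, 1272, 1602, 1338]
Total: 6590 → 5334; change = -1256; percentage change = -19.1%

-19.1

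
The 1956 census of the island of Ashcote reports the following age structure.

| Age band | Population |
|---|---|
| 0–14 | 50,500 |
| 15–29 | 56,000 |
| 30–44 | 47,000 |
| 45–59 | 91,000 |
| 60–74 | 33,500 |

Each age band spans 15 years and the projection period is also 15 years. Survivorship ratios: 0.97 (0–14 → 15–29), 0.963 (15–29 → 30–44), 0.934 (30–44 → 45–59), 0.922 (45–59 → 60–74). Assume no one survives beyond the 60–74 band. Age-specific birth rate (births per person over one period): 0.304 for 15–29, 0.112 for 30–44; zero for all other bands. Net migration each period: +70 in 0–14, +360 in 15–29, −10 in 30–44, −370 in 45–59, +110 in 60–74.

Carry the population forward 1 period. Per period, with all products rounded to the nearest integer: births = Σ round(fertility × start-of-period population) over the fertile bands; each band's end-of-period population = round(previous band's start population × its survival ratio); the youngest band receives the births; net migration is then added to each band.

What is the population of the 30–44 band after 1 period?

53918

After projecting period 1:
Births: 56000 × 0.304 = 17024 ; 47000 × 0.112 = 5264 → total 22288
15–29: 50500 × 0.97 = 48985
30–44: 56000 × 0.963 = 53928
45–59: 47000 × 0.934 = 43898
60–74: 91000 × 0.922 = 83902
Net migration: 0–14 + 70 → 22358; 15–29 + 360 → 49345; 30–44 − 10 → 53918; 45–59 − 370 → 43528; 60–74 + 110 → 84012
→ [22358, 49345, 53918, 43528, 84012]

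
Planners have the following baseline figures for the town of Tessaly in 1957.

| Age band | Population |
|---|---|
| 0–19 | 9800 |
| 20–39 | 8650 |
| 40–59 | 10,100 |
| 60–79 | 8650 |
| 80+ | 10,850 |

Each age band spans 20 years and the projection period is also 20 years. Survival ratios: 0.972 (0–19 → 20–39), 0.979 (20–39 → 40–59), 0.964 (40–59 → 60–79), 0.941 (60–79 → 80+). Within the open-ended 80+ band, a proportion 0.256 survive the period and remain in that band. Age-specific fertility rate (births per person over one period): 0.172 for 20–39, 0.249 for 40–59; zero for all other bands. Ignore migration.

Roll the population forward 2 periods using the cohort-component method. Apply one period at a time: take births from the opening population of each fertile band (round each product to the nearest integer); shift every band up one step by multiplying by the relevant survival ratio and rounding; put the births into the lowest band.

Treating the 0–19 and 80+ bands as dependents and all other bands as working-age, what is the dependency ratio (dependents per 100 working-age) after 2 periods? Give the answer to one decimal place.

Numbering the groups 1..5 from youngest to oldest:
[period 1]
Births: 8650 * 0.172 = 1488  |  10100 * 0.249 = 2515 → 4003
Group 2: 9800 * 0.972 = 9526
Group 3: 8650 * 0.979 = 8468
Group 4: 10100 * 0.964 = 9736
Group 5: 8650 * 0.941 + 10850 * 0.256 = 8140 + 2778 = 10918
→ [4003, 9526, 8468, 9736, 10918]
[period 2]
Births: 9526 * 0.172 = 1638  |  8468 * 0.249 = 2109 → 3747
Group 2: 4003 * 0.972 = 3891
Group 3: 9526 * 0.979 = 9326
Group 4: 8468 * 0.964 = 8163
Group 5: 9736 * 0.941 + 10918 * 0.256 = 9162 + 2795 = 11957
→ [3747, 3891, 9326, 8163, 11957]
Dependents (band 0–19 + band 80+) = 3747 + 11957 = 15704; working-age = 21380; ratio = 15704/21380 × 100 = 73.5

73.5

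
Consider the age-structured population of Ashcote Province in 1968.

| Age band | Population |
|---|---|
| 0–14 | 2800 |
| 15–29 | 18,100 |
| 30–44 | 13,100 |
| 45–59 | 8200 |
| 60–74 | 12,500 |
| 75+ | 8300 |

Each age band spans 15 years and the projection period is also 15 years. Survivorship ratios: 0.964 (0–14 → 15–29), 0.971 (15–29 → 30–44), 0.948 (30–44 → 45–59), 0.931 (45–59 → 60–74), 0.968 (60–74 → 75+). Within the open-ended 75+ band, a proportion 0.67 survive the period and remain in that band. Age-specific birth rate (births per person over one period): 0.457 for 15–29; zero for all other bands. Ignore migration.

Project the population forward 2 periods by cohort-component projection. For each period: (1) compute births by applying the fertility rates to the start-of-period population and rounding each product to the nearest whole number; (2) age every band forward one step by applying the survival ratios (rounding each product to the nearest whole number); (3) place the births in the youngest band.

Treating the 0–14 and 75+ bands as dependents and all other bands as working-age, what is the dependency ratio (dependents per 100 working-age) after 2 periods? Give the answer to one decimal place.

52.7

— Period 1 —
Births: 18100 × 0.457 = 8272
15–29: 2800 × 0.964 = 2699
30–44: 18100 × 0.971 = 17575
45–59: 13100 × 0.948 = 12419
60–74: 8200 × 0.931 = 7634
75+: 12500 × 0.968 + 8300 × 0.67 = 12100 + 5561 = 17661
→ [8272, 2699, 17575, 12419, 7634, 17661]
— Period 2 —
Births: 2699 × 0.457 = 1233
15–29: 8272 × 0.964 = 7974
30–44: 2699 × 0.971 = 2621
45–59: 17575 × 0.948 = 16661
60–74: 12419 × 0.931 = 11562
75+: 7634 × 0.968 + 17661 × 0.67 = 7390 + 11833 = 19223
→ [1233, 7974, 2621, 16661, 11562, 19223]
Dependents (band 0–14 + band 75+) = 1233 + 19223 = 20456; working-age = 38818; ratio = 20456/38818 × 100 = 52.7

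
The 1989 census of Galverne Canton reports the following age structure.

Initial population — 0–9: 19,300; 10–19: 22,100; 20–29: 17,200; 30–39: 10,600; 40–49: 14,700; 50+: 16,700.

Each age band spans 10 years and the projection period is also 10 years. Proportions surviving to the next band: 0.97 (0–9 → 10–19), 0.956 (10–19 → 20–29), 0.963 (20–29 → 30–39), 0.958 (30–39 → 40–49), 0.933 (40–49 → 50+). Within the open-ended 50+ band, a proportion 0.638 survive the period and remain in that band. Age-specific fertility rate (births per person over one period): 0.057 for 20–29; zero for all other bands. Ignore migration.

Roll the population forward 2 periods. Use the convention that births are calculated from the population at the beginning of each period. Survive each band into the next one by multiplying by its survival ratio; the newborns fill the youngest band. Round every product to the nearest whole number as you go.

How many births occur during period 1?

Call the bands 1 to 6, youngest first.
After projecting period 1:
Births: 17200 × 0.057 = 980
Band 2: 19300 × 0.97 = 18721
Band 3: 22100 × 0.956 = 21128
Band 4: 17200 × 0.963 = 16564
Band 5: 10600 × 0.958 = 10155
Band 6: 14700 × 0.933 + 16700 × 0.638 = 13715 + 10655 = 24370
Population now: 0–9=980, 10–19=18721, 20–29=21128, 30–39=16564, 40–49=10155, 50+=24370

980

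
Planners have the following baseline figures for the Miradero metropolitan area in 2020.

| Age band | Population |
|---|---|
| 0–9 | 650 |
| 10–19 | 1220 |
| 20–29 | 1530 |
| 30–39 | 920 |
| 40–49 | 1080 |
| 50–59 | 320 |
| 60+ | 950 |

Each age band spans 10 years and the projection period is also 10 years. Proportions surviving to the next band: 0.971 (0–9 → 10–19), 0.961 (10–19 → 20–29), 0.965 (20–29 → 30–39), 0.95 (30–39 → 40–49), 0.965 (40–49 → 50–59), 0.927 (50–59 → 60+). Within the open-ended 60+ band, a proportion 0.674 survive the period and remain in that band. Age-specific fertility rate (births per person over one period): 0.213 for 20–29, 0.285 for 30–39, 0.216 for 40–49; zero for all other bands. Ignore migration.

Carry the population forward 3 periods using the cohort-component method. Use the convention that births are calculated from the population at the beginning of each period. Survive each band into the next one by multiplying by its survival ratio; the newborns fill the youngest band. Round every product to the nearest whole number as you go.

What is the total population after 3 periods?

Numbering the groups 1..7 from youngest to oldest:
After projecting period 1:
Births: 1530 × 0.213 = 326  |  920 × 0.285 = 262  |  1080 × 0.216 = 233 → 821
Group 2: 650 × 0.971 = 631
Group 3: 1220 × 0.961 = 1172
Group 4: 1530 × 0.965 = 1476
Group 5: 920 × 0.95 = 874
Group 6: 1080 × 0.965 = 1042
Group 7: 320 × 0.927 + 950 × 0.674 = 297 + 640 = 937
→ [821, 631, 1172, 1476, 874, 1042, 937]
After projecting period 2:
Births: 1172 × 0.213 = 250  |  1476 × 0.285 = 421  |  874 × 0.216 = 189 → 860
Group 2: 821 × 0.971 = 797
Group 3: 631 × 0.961 = 606
Group 4: 1172 × 0.965 = 1131
Group 5: 1476 × 0.95 = 1402
Group 6: 874 × 0.965 = 843
Group 7: 1042 × 0.927 + 937 × 0.674 = 966 + 632 = 1598
→ [860, 797, 606, 1131, 1402, 843, 1598]
After projecting period 3:
Births: 606 × 0.213 = 129  |  1131 × 0.285 = 322  |  1402 × 0.216 = 303 → 754
Group 2: 860 × 0.971 = 835
Group 3: 797 × 0.961 = 766
Group 4: 606 × 0.965 = 585
Group 5: 1131 × 0.95 = 1074
Group 6: 1402 × 0.965 = 1353
Group 7: 843 × 0.927 + 1598 × 0.674 = 781 + 1077 = 1858
→ [754, 835, 766, 585, 1074, 1353, 1858]
Total after period 3: 754 + 835 + 766 + 585 + 1074 + 1353 + 1858 = 7225

7225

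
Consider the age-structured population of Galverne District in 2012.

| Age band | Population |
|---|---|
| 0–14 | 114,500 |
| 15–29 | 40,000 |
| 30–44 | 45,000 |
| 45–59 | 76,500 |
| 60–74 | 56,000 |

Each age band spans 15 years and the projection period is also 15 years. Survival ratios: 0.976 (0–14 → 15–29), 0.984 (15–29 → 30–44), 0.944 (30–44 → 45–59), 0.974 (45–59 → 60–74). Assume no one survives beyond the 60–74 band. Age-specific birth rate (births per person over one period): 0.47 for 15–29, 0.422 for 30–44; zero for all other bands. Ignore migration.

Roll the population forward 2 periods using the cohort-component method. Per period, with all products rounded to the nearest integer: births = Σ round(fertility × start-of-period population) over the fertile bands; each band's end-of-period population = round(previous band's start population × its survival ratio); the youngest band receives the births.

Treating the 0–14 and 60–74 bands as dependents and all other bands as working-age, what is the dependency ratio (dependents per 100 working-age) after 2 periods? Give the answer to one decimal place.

60.1

Let band 1 be 0–14 through band 5 = 60–74.
Period 1:
Births: 40000 * 0.47 = 18800 ; 45000 * 0.422 = 18990 → 37790
Band 2: 114500 * 0.976 = 111752
Band 3: 40000 * 0.984 = 39360
Band 4: 45000 * 0.944 = 42480
Band 5: 76500 * 0.974 = 74511
Population now: 0–14=37790, 15–29=111752, 30–44=39360, 45–59=42480, 60–74=74511
Period 2:
Births: 111752 * 0.47 = 52523 ; 39360 * 0.422 = 16610 → 69133
Band 2: 37790 * 0.976 = 36883
Band 3: 111752 * 0.984 = 109964
Band 4: 39360 * 0.944 = 37156
Band 5: 42480 * 0.974 = 41376
Population now: 0–14=69133, 15–29=36883, 30–44=109964, 45–59=37156, 60–74=41376
Dependents (band 0–14 + band 60–74) = 69133 + 41376 = 110509; working-age = 184003; ratio = 110509/184003 × 100 = 60.1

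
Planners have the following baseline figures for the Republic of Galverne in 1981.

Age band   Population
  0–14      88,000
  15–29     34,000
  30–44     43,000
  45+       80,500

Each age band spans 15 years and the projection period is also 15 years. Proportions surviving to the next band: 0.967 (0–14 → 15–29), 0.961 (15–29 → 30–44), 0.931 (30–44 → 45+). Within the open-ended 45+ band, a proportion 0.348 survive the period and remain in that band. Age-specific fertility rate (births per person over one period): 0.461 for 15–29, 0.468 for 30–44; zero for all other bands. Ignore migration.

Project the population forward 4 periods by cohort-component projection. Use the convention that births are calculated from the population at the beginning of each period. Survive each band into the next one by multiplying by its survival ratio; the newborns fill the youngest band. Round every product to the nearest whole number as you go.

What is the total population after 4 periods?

206996

(Bands numbered youngest = 1 to oldest = 4.)
Period 1:
Births: 34000 × 0.461 = 15674  |  43000 × 0.468 = 20124 ⇒ total 35798
Band 2: 88000 × 0.967 = 85096
Band 3: 34000 × 0.961 = 32674
Band 4: 43000 × 0.931 + 80500 × 0.348 = 40033 + 28014 = 68047
→ [35798, 85096, 32674, 68047]
Period 2:
Births: 85096 × 0.461 = 39229  |  32674 × 0.468 = 15291 ⇒ total 54520
Band 2: 35798 × 0.967 = 34617
Band 3: 85096 × 0.961 = 81777
Band 4: 32674 × 0.931 + 68047 × 0.348 = 30419 + 23680 = 54099
→ [54520, 34617, 81777, 54099]
Period 3:
Births: 34617 × 0.461 = 15958  |  81777 × 0.468 = 38272 ⇒ total 54230
Band 2: 54520 × 0.967 = 52721
Band 3: 34617 × 0.961 = 33267
Band 4: 81777 × 0.931 + 54099 × 0.348 = 76134 + 18826 = 94960
→ [54230, 52721, 33267, 94960]
Period 4:
Births: 52721 × 0.461 = 24304  |  33267 × 0.468 = 15569 ⇒ total 39873
Band 2: 54230 × 0.967 = 52440
Band 3: 52721 × 0.961 = 50665
Band 4: 33267 × 0.931 + 94960 × 0.348 = 30972 + 33046 = 64018
→ [39873, 52440, 50665, 64018]
Total after period 4: 39873 + 52440 + 50665 + 64018 = 206996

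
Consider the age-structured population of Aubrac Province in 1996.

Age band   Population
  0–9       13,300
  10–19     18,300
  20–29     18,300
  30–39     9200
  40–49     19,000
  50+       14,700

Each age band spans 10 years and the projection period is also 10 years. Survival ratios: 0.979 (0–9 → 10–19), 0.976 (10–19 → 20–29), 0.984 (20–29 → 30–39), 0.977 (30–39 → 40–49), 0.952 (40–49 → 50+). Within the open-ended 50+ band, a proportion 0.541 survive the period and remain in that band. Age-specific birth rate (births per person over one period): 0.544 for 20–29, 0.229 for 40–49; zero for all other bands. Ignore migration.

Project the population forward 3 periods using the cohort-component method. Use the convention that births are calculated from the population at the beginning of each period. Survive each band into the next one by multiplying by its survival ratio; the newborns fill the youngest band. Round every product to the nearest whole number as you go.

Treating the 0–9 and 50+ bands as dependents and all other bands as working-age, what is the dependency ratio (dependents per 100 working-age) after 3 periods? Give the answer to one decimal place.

Let band 1 be 0–9 through band 6 = 50+.
Period 1.
Births: 18300 × 0.544 = 9955, 19000 × 0.229 = 4351 ⇒ total 14306
Band 2: 13300 × 0.979 = 13021
Band 3: 18300 × 0.976 = 17861
Band 4: 18300 × 0.984 = 18007
Band 5: 9200 × 0.977 = 8988
Band 6: 19000 × 0.952 + 14700 × 0.541 = 18088 + 7953 = 26041
End of period: [14306, 13021, 17861, 18007, 8988, 26041]
Period 2.
Births: 17861 × 0.544 = 9716, 8988 × 0.229 = 2058 ⇒ total 11774
Band 2: 14306 × 0.979 = 14006
Band 3: 13021 × 0.976 = 12708
Band 4: 17861 × 0.984 = 17575
Band 5: 18007 × 0.977 = 17593
Band 6: 8988 × 0.952 + 26041 × 0.541 = 8557 + 14088 = 22645
End of period: [11774, 14006, 12708, 17575, 17593, 22645]
Period 3.
Births: 12708 × 0.544 = 6913, 17593 × 0.229 = 4029 ⇒ total 10942
Band 2: 11774 × 0.979 = 11527
Band 3: 14006 × 0.976 = 13670
Band 4: 12708 × 0.984 = 12505
Band 5: 17575 × 0.977 = 17171
Band 6: 17593 × 0.952 + 22645 × 0.541 = 16749 + 12251 = 29000
End of period: [10942, 11527, 13670, 12505, 17171, 29000]
Dependents (band 0–9 + band 50+) = 10942 + 29000 = 39942; working-age = 54873; ratio = 39942/54873 × 100 = 72.8

72.8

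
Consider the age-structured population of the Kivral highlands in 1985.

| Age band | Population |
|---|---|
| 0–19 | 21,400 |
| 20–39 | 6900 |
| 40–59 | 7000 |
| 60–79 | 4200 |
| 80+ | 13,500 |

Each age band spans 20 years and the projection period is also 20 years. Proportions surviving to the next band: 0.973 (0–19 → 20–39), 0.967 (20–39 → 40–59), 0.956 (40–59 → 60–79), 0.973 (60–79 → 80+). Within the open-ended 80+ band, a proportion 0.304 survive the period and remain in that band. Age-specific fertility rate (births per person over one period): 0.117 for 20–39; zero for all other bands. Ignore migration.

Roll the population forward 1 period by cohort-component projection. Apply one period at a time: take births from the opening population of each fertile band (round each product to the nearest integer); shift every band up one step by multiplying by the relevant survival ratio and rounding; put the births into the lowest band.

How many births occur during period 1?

807

Let band 1 be 0–19 through band 5 = 80+.
Period 1.
Births: 6900 × 0.117 = 807
Band 2: 21400 × 0.973 = 20822
Band 3: 6900 × 0.967 = 6672
Band 4: 7000 × 0.956 = 6692
Band 5: 4200 × 0.973 + 13500 × 0.304 = 4087 + 4104 = 8191
End of period: [807, 20822, 6672, 6692, 8191]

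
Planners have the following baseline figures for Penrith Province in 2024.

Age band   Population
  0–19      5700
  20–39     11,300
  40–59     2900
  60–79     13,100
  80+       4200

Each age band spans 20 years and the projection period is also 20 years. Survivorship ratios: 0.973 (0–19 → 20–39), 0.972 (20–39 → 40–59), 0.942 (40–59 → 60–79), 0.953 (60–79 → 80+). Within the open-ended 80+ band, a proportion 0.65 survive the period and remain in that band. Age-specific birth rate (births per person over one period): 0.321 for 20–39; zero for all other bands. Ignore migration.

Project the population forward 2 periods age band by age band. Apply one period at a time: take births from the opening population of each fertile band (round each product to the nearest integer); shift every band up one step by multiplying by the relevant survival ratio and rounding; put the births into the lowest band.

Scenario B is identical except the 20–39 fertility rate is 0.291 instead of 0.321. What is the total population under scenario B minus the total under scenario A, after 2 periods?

Period 1.
Births: 11300 * 0.321 = 3627
20–39: 5700 * 0.973 = 5546
40–59: 11300 * 0.972 = 10984
60–79: 2900 * 0.942 = 2732
80+: 13100 * 0.953 + 4200 * 0.65 = 12484 + 2730 = 15214
Giving 3627 / 5546 / 10984 / 2732 / 15214.
Period 2.
Births: 5546 * 0.321 = 1780
20–39: 3627 * 0.973 = 3529
40–59: 5546 * 0.972 = 5391
60–79: 10984 * 0.942 = 10347
80+: 2732 * 0.953 + 15214 * 0.65 = 2604 + 9889 = 12493
Giving 1780 / 3529 / 5391 / 10347 / 12493.
Scenario A total after 2 periods: 33540
Scenario B projection —
Period 1.
Births: 11300 * 0.291 = 3288
20–39: 5700 * 0.973 = 5546
40–59: 11300 * 0.972 = 10984
60–79: 2900 * 0.942 = 2732
80+: 13100 * 0.953 + 4200 * 0.65 = 12484 + 2730 = 15214
Giving 3288 / 5546 / 10984 / 2732 / 15214.
Period 2.
Births: 5546 * 0.291 = 1614
20–39: 3288 * 0.973 = 3199
40–59: 5546 * 0.972 = 5391
60–79: 10984 * 0.942 = 10347
80+: 2732 * 0.953 + 15214 * 0.65 = 2604 + 9889 = 12493
Giving 1614 / 3199 / 5391 / 10347 / 12493.
Scenario B total after 2 periods: 33044
Difference B − A = 33044 − 33540 = -496

-496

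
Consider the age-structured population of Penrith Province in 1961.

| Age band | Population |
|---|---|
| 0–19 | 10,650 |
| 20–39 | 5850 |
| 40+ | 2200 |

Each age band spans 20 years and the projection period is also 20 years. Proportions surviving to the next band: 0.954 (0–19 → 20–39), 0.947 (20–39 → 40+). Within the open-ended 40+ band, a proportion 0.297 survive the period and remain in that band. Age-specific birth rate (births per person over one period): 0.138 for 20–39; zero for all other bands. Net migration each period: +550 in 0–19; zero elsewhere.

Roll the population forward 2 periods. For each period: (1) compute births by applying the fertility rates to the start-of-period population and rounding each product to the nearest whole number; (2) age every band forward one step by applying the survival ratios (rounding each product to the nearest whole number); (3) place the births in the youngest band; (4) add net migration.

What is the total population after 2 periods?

(Groups numbered youngest = 1 to oldest = 3.)
Period 1.
Births: 5850 * 0.138 = 807
Group 2: 10650 * 0.954 = 10160
Group 3: 5850 * 0.947 + 2200 * 0.297 = 5540 + 653 = 6193
Net migration: Group 1 + 550 → 1357
→ [1357, 10160, 6193]
Period 2.
Births: 10160 * 0.138 = 1402
Group 2: 1357 * 0.954 = 1295
Group 3: 10160 * 0.947 + 6193 * 0.297 = 9622 + 1839 = 11461
Net migration: Group 1 + 550 → 1952
→ [1952, 1295, 11461]
Total after period 2: 1952 + 1295 + 11461 = 14708

14708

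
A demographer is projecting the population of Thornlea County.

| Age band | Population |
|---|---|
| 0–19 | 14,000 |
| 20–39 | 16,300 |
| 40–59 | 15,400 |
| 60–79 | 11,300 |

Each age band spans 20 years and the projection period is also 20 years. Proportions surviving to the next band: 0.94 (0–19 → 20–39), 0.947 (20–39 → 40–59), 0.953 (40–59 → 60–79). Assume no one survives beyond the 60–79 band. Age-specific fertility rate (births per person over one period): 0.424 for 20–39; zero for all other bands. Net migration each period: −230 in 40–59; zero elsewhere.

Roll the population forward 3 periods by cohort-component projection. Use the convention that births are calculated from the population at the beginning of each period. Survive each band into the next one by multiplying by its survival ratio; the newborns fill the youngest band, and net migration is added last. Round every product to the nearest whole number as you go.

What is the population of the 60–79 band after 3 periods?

Period 1:
Births: 16300 * 0.424 = 6911
20–39: 14000 * 0.94 = 13160
40–59: 16300 * 0.947 = 15436
60–79: 15400 * 0.953 = 14676
Net migration: 40–59 − 230 → 15206
End of period: [6911, 13160, 15206, 14676]
Period 2:
Births: 13160 * 0.424 = 5580
20–39: 6911 * 0.94 = 6496
40–59: 13160 * 0.947 = 12463
60–79: 15206 * 0.953 = 14491
Net migration: 40–59 − 230 → 12233
End of period: [5580, 6496, 12233, 14491]
Period 3:
Births: 6496 * 0.424 = 2754
20–39: 5580 * 0.94 = 5245
40–59: 6496 * 0.947 = 6152
60–79: 12233 * 0.953 = 11658
Net migration: 40–59 − 230 → 5922
End of period: [2754, 5245, 5922, 11658]

11658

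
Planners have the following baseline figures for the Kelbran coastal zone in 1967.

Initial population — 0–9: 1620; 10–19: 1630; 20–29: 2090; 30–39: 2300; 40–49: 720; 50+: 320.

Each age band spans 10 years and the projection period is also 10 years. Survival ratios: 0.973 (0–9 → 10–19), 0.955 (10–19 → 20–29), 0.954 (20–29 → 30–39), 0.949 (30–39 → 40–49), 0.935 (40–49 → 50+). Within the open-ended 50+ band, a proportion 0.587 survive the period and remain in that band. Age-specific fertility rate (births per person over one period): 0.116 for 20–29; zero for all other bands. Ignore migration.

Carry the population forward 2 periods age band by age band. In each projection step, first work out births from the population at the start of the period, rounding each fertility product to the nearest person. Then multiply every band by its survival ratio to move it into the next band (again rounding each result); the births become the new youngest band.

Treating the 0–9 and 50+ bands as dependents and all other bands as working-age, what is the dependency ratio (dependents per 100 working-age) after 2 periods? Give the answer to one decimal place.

53.3

Numbering the bands 1..6 from youngest to oldest:
[period 1]
Births: 2090 × 0.116 = 242
Band 2: 1620 × 0.973 = 1576
Band 3: 1630 × 0.955 = 1557
Band 4: 2090 × 0.954 = 1994
Band 5: 2300 × 0.949 = 2183
Band 6: 720 × 0.935 + 320 × 0.587 = 673 + 188 = 861
→ [242, 1576, 1557, 1994, 2183, 861]
[period 2]
Births: 1557 × 0.116 = 181
Band 2: 242 × 0.973 = 235
Band 3: 1576 × 0.955 = 1505
Band 4: 1557 × 0.954 = 1485
Band 5: 1994 × 0.949 = 1892
Band 6: 2183 × 0.935 + 861 × 0.587 = 2041 + 505 = 2546
→ [181, 235, 1505, 1485, 1892, 2546]
Dependents (band 0–9 + band 50+) = 181 + 2546 = 2727; working-age = 5117; ratio = 2727/5117 × 100 = 53.3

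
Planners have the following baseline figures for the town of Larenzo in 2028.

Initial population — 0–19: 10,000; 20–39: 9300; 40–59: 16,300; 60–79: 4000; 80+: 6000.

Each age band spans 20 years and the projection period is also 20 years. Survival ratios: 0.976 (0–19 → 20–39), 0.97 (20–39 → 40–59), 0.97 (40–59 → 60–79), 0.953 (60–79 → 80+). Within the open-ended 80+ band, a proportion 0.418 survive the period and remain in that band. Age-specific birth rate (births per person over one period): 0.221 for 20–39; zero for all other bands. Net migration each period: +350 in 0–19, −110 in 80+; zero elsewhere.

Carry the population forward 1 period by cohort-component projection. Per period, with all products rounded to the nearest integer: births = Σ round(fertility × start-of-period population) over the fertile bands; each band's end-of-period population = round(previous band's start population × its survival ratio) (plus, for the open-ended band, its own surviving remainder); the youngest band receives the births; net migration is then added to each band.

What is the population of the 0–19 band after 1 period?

2405

(Groups numbered youngest = 1 to oldest = 5.)
Period 1:
Births: 9300 × 0.221 = 2055
Group 2: 10000 × 0.976 = 9760
Group 3: 9300 × 0.97 = 9021
Group 4: 16300 × 0.97 = 15811
Group 5: 4000 × 0.953 + 6000 × 0.418 = 3812 + 2508 = 6320
Net migration: Group 1 + 350 → 2405; Group 5 − 110 → 6210
Giving 2405 / 9760 / 9021 / 15811 / 6210.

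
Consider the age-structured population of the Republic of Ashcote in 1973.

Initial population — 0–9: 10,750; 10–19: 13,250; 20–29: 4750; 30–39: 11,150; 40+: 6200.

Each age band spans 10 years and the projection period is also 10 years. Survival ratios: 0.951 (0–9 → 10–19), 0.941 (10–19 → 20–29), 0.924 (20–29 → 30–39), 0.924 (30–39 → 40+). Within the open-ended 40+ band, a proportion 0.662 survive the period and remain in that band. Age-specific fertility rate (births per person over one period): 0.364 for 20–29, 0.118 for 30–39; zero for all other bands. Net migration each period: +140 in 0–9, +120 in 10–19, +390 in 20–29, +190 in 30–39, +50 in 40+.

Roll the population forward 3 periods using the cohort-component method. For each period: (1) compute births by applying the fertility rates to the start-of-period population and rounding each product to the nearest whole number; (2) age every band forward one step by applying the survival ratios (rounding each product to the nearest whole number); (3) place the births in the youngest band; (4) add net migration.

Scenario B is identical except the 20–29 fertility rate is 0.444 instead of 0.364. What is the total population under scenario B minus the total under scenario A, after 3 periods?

Let band 1 be 0–9 through band 5 = 40+.
Period 1:
Births: 4750 × 0.364 = 1729, 11150 × 0.118 = 1316 ⇒ total 3045
Band 2: 10750 × 0.951 = 10223
Band 3: 13250 × 0.941 = 12468
Band 4: 4750 × 0.924 = 4389
Band 5: 11150 × 0.924 + 6200 × 0.662 = 10303 + 4104 = 14407
Net migration: Band 1 + 140 → 3185; Band 2 + 120 → 10343; Band 3 + 390 → 12858; Band 4 + 190 → 4579; Band 5 + 50 → 14457
End of period: [3185, 10343, 12858, 4579, 14457]
Period 2:
Births: 12858 × 0.364 = 4680, 4579 × 0.118 = 540 ⇒ total 5220
Band 2: 3185 × 0.951 = 3029
Band 3: 10343 × 0.941 = 9733
Band 4: 12858 × 0.924 = 11881
Band 5: 4579 × 0.924 + 14457 × 0.662 = 4231 + 9571 = 13802
Net migration: Band 1 + 140 → 5360; Band 2 + 120 → 3149; Band 3 + 390 → 10123; Band 4 + 190 → 12071; Band 5 + 50 → 13852
End of period: [5360, 3149, 10123, 12071, 13852]
Period 3:
Births: 10123 × 0.364 = 3685, 12071 × 0.118 = 1424 ⇒ total 5109
Band 2: 5360 × 0.951 = 5097
Band 3: 3149 × 0.941 = 2963
Band 4: 10123 × 0.924 = 9354
Band 5: 12071 × 0.924 + 13852 × 0.662 = 11154 + 9170 = 20324
Net migration: Band 1 + 140 → 5249; Band 2 + 120 → 5217; Band 3 + 390 → 3353; Band 4 + 190 → 9544; Band 5 + 50 → 20374
End of period: [5249, 5217, 3353, 9544, 20374]
Scenario A total after 3 periods: 43737
Scenario B projection —
Period 1:
Births: 4750 × 0.444 = 2109, 11150 × 0.118 = 1316 ⇒ total 3425
Band 2: 10750 × 0.951 = 10223
Band 3: 13250 × 0.941 = 12468
Band 4: 4750 × 0.924 = 4389
Band 5: 11150 × 0.924 + 6200 × 0.662 = 10303 + 4104 = 14407
Net migration: Band 1 + 140 → 3565; Band 2 + 120 → 10343; Band 3 + 390 → 12858; Band 4 + 190 → 4579; Band 5 + 50 → 14457
End of period: [3565, 10343, 12858, 4579, 14457]
Period 2:
Births: 12858 × 0.444 = 5709, 4579 × 0.118 = 540 ⇒ total 6249
Band 2: 3565 × 0.951 = 3390
Band 3: 10343 × 0.941 = 9733
Band 4: 12858 × 0.924 = 11881
Band 5: 4579 × 0.924 + 14457 × 0.662 = 4231 + 9571 = 13802
Net migration: Band 1 + 140 → 6389; Band 2 + 120 → 3510; Band 3 + 390 → 10123; Band 4 + 190 → 12071; Band 5 + 50 → 13852
End of period: [6389, 3510, 10123, 12071, 13852]
Period 3:
Births: 10123 × 0.444 = 4495, 12071 × 0.118 = 1424 ⇒ total 5919
Band 2: 6389 × 0.951 = 6076
Band 3: 3510 × 0.941 = 3303
Band 4: 10123 × 0.924 = 9354
Band 5: 12071 × 0.924 + 13852 × 0.662 = 11154 + 9170 = 20324
Net migration: Band 1 + 140 → 6059; Band 2 + 120 → 6196; Band 3 + 390 → 3693; Band 4 + 190 → 9544; Band 5 + 50 → 20374
End of period: [6059, 6196, 3693, 9544, 20374]
Scenario B total after 3 periods: 45866
Difference B − A = 45866 − 43737 = 2129

2129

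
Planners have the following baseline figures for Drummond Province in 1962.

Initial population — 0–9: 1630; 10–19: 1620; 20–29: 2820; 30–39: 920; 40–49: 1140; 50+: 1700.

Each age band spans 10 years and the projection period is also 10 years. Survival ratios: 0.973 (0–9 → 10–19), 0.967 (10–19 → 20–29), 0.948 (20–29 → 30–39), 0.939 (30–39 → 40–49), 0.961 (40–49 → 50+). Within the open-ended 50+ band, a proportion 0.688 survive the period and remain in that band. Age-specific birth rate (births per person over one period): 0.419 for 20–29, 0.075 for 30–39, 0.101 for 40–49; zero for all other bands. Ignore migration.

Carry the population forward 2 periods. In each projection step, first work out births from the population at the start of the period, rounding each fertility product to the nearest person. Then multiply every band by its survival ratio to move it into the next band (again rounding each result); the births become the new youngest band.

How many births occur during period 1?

1366

Let band 1 be 0–9 through band 6 = 50+.
Period 1.
Births: 2820 × 0.419 = 1182, 920 × 0.075 = 69, 1140 × 0.101 = 115 — total 1366
Band 2: 1630 × 0.973 = 1586
Band 3: 1620 × 0.967 = 1567
Band 4: 2820 × 0.948 = 2673
Band 5: 920 × 0.939 = 864
Band 6: 1140 × 0.961 + 1700 × 0.688 = 1096 + 1170 = 2266
Giving 1366 / 1586 / 1567 / 2673 / 864 / 2266.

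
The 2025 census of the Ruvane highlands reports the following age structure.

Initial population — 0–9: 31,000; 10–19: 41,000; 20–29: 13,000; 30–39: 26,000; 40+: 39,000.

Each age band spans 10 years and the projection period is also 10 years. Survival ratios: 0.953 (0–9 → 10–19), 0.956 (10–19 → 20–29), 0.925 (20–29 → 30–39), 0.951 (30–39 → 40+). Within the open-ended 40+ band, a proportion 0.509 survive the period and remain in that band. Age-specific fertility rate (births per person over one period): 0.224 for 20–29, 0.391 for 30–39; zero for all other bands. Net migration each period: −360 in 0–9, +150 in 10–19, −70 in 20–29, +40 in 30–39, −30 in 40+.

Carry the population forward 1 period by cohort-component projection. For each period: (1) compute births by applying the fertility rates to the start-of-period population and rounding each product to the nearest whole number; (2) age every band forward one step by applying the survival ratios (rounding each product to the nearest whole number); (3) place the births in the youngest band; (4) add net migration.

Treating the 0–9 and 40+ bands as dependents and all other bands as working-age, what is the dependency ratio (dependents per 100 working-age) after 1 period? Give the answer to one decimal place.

Numbering the groups 1..5 from youngest to oldest:
— Period 1 —
Births: 13000 × 0.224 = 2912, 26000 × 0.391 = 10166 → total 13078
Group 2: 31000 × 0.953 = 29543
Group 3: 41000 × 0.956 = 39196
Group 4: 13000 × 0.925 = 12025
Group 5: 26000 × 0.951 + 39000 × 0.509 = 24726 + 19851 = 44577
Net migration: Group 1 − 360 → 12718; Group 2 + 150 → 29693; Group 3 − 70 → 39126; Group 4 + 40 → 12065; Group 5 − 30 → 44547
Giving 12718 / 29693 / 39126 / 12065 / 44547.
Dependents (band 0–9 + band 40+) = 12718 + 44547 = 57265; working-age = 80884; ratio = 57265/80884 × 100 = 70.8

70.8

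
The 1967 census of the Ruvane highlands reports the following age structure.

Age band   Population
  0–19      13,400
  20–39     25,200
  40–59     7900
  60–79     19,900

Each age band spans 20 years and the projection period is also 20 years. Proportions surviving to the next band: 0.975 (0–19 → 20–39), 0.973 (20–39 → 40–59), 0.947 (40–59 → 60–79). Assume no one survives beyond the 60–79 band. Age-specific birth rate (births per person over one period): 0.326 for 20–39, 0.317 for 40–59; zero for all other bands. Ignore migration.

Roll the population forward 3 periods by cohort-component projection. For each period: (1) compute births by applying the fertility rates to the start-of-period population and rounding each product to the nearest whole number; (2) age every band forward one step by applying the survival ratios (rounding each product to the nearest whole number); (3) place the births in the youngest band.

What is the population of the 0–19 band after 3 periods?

7437

Numbering the bands 1..4 from youngest to oldest:
— Period 1 —
Births: 25200 × 0.326 = 8215  |  7900 × 0.317 = 2504 ⇒ total 10719
Band 2: 13400 × 0.975 = 13065
Band 3: 25200 × 0.973 = 24520
Band 4: 7900 × 0.947 = 7481
End of period: [10719, 13065, 24520, 7481]
— Period 2 —
Births: 13065 × 0.326 = 4259  |  24520 × 0.317 = 7773 ⇒ total 12032
Band 2: 10719 × 0.975 = 10451
Band 3: 13065 × 0.973 = 12712
Band 4: 24520 × 0.947 = 23220
End of period: [12032, 10451, 12712, 23220]
— Period 3 —
Births: 10451 × 0.326 = 3407  |  12712 × 0.317 = 4030 ⇒ total 7437
Band 2: 12032 × 0.975 = 11731
Band 3: 10451 × 0.973 = 10169
Band 4: 12712 × 0.947 = 12038
End of period: [7437, 11731, 10169, 12038]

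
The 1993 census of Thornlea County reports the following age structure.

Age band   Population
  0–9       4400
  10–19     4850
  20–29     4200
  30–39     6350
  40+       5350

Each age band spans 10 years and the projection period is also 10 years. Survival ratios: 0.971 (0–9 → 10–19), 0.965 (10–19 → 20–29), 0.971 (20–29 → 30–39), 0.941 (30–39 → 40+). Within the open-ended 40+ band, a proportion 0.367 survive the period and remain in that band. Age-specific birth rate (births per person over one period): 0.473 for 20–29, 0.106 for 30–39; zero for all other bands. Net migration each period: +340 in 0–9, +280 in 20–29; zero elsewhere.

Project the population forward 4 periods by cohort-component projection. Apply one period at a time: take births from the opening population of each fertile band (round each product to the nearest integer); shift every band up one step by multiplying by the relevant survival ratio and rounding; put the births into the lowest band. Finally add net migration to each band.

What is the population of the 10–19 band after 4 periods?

2847

Call the groups 1 to 5, youngest first.
[period 1]
Births: 4200 × 0.473 = 1987, 6350 × 0.106 = 673 — total 2660
Group 2: 4400 × 0.971 = 4272
Group 3: 4850 × 0.965 = 4680
Group 4: 4200 × 0.971 = 4078
Group 5: 6350 × 0.941 + 5350 × 0.367 = 5975 + 1963 = 7938
Net migration: Group 1 + 340 → 3000; Group 3 + 280 → 4960
Giving 3000 / 4272 / 4960 / 4078 / 7938.
[period 2]
Births: 4960 × 0.473 = 2346, 4078 × 0.106 = 432 — total 2778
Group 2: 3000 × 0.971 = 2913
Group 3: 4272 × 0.965 = 4122
Group 4: 4960 × 0.971 = 4816
Group 5: 4078 × 0.941 + 7938 × 0.367 = 3837 + 2913 = 6750
Net migration: Group 1 + 340 → 3118; Group 3 + 280 → 4402
Giving 3118 / 2913 / 4402 / 4816 / 6750.
[period 3]
Births: 4402 × 0.473 = 2082, 4816 × 0.106 = 510 — total 2592
Group 2: 3118 × 0.971 = 3028
Group 3: 2913 × 0.965 = 2811
Group 4: 4402 × 0.971 = 4274
Group 5: 4816 × 0.941 + 6750 × 0.367 = 4532 + 2477 = 7009
Net migration: Group 1 + 340 → 2932; Group 3 + 280 → 3091
Giving 2932 / 3028 / 3091 / 4274 / 7009.
[period 4]
Births: 3091 × 0.473 = 1462, 4274 × 0.106 = 453 — total 1915
Group 2: 2932 × 0.971 = 2847
Group 3: 3028 × 0.965 = 2922
Group 4: 3091 × 0.971 = 3001
Group 5: 4274 × 0.941 + 7009 × 0.367 = 4022 + 2572 = 6594
Net migration: Group 1 + 340 → 2255; Group 3 + 280 → 3202
Giving 2255 / 2847 / 3202 / 3001 / 6594.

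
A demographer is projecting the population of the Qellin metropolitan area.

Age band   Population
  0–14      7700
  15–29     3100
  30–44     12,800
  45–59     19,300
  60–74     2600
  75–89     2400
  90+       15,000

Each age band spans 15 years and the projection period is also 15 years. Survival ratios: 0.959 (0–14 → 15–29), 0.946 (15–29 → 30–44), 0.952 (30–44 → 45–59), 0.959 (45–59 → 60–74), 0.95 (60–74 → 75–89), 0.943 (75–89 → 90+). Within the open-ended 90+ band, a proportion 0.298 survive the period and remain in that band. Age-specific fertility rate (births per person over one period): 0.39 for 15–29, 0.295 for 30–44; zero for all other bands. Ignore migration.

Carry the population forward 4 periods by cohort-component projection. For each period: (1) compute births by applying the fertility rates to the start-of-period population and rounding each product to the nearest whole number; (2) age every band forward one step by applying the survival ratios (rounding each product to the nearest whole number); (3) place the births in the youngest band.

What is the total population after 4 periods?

38918

Period 1:
Births: 3100 × 0.39 = 1209 ; 12800 × 0.295 = 3776 → total 4985
15–29: 7700 × 0.959 = 7384
30–44: 3100 × 0.946 = 2933
45–59: 12800 × 0.952 = 12186
60–74: 19300 × 0.959 = 18509
75–89: 2600 × 0.95 = 2470
90+: 2400 × 0.943 + 15000 × 0.298 = 2263 + 4470 = 6733
Giving 4985 / 7384 / 2933 / 12186 / 18509 / 2470 / 6733.
Period 2:
Births: 7384 × 0.39 = 2880 ; 2933 × 0.295 = 865 → total 3745
15–29: 4985 × 0.959 = 4781
30–44: 7384 × 0.946 = 6985
45–59: 2933 × 0.952 = 2792
60–74: 12186 × 0.959 = 11686
75–89: 18509 × 0.95 = 17584
90+: 2470 × 0.943 + 6733 × 0.298 = 2329 + 2006 = 4335
Giving 3745 / 4781 / 6985 / 2792 / 11686 / 17584 / 4335.
Period 3:
Births: 4781 × 0.39 = 1865 ; 6985 × 0.295 = 2061 → total 3926
15–29: 3745 × 0.959 = 3591
30–44: 4781 × 0.946 = 4523
45–59: 6985 × 0.952 = 6650
60–74: 2792 × 0.959 = 2678
75–89: 11686 × 0.95 = 11102
90+: 17584 × 0.943 + 4335 × 0.298 = 16582 + 1292 = 17874
Giving 3926 / 3591 / 4523 / 6650 / 2678 / 11102 / 17874.
Period 4:
Births: 3591 × 0.39 = 1400 ; 4523 × 0.295 = 1334 → total 2734
15–29: 3926 × 0.959 = 3765
30–44: 3591 × 0.946 = 3397
45–59: 4523 × 0.952 = 4306
60–74: 6650 × 0.959 = 6377
75–89: 2678 × 0.95 = 2544
90+: 11102 × 0.943 + 17874 × 0.298 = 10469 + 5326 = 15795
Giving 2734 / 3765 / 3397 / 4306 / 6377 / 2544 / 15795.
Total after period 4: 2734 + 3765 + 3397 + 4306 + 6377 + 2544 + 15795 = 38918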